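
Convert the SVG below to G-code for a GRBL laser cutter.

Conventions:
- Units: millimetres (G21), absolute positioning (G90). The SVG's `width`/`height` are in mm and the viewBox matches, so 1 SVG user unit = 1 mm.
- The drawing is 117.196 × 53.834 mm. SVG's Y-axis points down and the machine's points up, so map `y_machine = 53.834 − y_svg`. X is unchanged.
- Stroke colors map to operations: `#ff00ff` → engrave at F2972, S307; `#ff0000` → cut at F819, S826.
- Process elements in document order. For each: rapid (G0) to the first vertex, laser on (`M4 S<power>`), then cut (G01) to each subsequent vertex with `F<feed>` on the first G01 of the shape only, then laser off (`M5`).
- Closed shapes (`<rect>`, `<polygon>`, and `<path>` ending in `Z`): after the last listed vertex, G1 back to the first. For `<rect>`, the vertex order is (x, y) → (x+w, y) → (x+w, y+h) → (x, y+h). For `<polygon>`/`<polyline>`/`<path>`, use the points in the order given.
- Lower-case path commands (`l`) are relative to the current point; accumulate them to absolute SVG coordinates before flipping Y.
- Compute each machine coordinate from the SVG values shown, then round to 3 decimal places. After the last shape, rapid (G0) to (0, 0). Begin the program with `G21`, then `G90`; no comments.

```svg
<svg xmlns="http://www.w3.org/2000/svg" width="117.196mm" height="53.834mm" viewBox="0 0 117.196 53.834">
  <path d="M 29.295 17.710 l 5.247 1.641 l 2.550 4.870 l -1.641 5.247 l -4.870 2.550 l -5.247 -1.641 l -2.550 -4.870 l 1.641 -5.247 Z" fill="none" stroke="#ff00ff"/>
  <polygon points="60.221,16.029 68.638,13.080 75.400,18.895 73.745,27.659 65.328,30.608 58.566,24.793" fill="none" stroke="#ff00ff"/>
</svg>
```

1 u = 1 mm; y_m = 53.834 − y.

[1] `<path>` regular polygon, #ff00ff→engrave S307 F2972: (29.295,36.124) → (34.542,34.483) → (37.092,29.613) → (35.451,24.366) → (30.581,21.816) → (25.334,23.457) → (22.784,28.327) → (24.425,33.574) → (29.295,36.124) (closed)

[2] `<polygon>` regular polygon, #ff00ff→engrave S307 F2972: (60.221,37.805) → (68.638,40.754) → (75.400,34.939) → (73.745,26.175) → (65.328,23.226) → (58.566,29.041) → (60.221,37.805) (closed)

G21
G90
G0 X29.295 Y36.124
M4 S307
G01 X34.542 Y34.483 F2972
G01 X37.092 Y29.613
G01 X35.451 Y24.366
G01 X30.581 Y21.816
G01 X25.334 Y23.457
G01 X22.784 Y28.327
G01 X24.425 Y33.574
G01 X29.295 Y36.124
M5
G0 X60.221 Y37.805
M4 S307
G01 X68.638 Y40.754 F2972
G01 X75.400 Y34.939
G01 X73.745 Y26.175
G01 X65.328 Y23.226
G01 X58.566 Y29.041
G01 X60.221 Y37.805
M5
G0 X0.000 Y0.000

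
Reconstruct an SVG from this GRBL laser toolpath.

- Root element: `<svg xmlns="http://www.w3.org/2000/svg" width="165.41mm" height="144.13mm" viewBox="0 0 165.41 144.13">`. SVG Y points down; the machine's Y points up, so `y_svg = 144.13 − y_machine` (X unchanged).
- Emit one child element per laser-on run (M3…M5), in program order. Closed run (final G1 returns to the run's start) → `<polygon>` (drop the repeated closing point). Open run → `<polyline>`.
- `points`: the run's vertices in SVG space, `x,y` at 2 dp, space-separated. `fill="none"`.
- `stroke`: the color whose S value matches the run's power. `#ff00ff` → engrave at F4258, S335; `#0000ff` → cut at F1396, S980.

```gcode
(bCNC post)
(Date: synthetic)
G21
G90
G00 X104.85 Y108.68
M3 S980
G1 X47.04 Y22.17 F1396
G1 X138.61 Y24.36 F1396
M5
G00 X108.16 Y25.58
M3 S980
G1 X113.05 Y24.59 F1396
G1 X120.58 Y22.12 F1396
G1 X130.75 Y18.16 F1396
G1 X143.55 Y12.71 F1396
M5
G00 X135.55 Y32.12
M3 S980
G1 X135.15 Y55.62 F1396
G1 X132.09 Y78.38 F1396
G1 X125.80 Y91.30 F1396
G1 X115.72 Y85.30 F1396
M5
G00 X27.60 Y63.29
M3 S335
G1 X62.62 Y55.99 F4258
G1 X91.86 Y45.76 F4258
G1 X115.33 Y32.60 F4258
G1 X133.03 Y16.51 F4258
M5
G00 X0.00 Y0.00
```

<svg xmlns="http://www.w3.org/2000/svg" width="165.41mm" height="144.13mm" viewBox="0 0 165.41 144.13">
  <polyline points="104.85,35.45 47.04,121.96 138.61,119.77" fill="none" stroke="#0000ff"/>
  <polyline points="108.16,118.55 113.05,119.54 120.58,122.01 130.75,125.97 143.55,131.42" fill="none" stroke="#0000ff"/>
  <polyline points="135.55,112.01 135.15,88.51 132.09,65.75 125.80,52.83 115.72,58.83" fill="none" stroke="#0000ff"/>
  <polyline points="27.60,80.84 62.62,88.14 91.86,98.37 115.33,111.53 133.03,127.62" fill="none" stroke="#ff00ff"/>
</svg>

y_svg = 144.13 − y_m.

[1] S980→`#0000ff` (cut); open run; points: 104.85,35.45 47.04,121.96 138.61,119.77

[2] S980→`#0000ff` (cut); open run; points: 108.16,118.55 113.05,119.54 120.58,122.01 130.75,125.97 143.55,131.42

[3] S980→`#0000ff` (cut); open run; points: 135.55,112.01 135.15,88.51 132.09,65.75 125.80,52.83 115.72,58.83

[4] S335→`#ff00ff` (engrave); open run; points: 27.60,80.84 62.62,88.14 91.86,98.37 115.33,111.53 133.03,127.62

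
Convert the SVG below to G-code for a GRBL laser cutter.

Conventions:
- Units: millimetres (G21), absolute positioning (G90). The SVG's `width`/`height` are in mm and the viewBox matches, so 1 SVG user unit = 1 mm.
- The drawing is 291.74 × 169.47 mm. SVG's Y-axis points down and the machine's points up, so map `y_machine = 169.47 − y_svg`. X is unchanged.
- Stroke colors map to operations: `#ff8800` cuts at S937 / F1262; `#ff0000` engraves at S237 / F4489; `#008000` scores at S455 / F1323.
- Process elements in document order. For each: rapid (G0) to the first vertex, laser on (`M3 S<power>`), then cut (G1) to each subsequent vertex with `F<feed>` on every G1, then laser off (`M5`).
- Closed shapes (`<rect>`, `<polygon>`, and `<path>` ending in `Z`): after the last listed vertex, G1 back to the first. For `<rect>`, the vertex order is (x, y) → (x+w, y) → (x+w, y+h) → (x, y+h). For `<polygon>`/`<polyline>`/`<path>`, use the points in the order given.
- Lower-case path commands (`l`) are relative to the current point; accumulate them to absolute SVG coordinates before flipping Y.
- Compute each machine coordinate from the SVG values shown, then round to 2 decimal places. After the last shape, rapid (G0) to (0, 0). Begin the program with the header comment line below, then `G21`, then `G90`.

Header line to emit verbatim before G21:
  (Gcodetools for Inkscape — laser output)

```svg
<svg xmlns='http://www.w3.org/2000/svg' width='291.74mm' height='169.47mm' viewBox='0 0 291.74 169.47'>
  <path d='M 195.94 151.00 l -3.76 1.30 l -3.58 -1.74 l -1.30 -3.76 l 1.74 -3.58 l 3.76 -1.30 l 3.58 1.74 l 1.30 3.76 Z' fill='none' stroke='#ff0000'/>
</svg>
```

(Gcodetools for Inkscape — laser output)
G21
G90
G0 X195.94 Y18.47
M3 S237
G1 X192.18 Y17.17 F4489
G1 X188.60 Y18.91 F4489
G1 X187.30 Y22.67 F4489
G1 X189.04 Y26.25 F4489
G1 X192.80 Y27.55 F4489
G1 X196.38 Y25.81 F4489
G1 X197.68 Y22.05 F4489
G1 X195.94 Y18.47 F4489
M5
G0 X0.00 Y0.00

viewBox `0 0 291.74 169.47` with mm width/height → 1 unit = 1 mm. Flip: y_m = 169.47 − y_svg.

**Shape 1** — `<path>` regular polygon, stroke `#ff0000` → engrave (S237, F4489). Machine vertices: (195.94,18.47) → (192.18,17.17) → (188.60,18.91) → (187.30,22.67) → (189.04,26.25) → (192.80,27.55) → (196.38,25.81) → (197.68,22.05) → (195.94,18.47). Closed: final G1 returns to the first vertex.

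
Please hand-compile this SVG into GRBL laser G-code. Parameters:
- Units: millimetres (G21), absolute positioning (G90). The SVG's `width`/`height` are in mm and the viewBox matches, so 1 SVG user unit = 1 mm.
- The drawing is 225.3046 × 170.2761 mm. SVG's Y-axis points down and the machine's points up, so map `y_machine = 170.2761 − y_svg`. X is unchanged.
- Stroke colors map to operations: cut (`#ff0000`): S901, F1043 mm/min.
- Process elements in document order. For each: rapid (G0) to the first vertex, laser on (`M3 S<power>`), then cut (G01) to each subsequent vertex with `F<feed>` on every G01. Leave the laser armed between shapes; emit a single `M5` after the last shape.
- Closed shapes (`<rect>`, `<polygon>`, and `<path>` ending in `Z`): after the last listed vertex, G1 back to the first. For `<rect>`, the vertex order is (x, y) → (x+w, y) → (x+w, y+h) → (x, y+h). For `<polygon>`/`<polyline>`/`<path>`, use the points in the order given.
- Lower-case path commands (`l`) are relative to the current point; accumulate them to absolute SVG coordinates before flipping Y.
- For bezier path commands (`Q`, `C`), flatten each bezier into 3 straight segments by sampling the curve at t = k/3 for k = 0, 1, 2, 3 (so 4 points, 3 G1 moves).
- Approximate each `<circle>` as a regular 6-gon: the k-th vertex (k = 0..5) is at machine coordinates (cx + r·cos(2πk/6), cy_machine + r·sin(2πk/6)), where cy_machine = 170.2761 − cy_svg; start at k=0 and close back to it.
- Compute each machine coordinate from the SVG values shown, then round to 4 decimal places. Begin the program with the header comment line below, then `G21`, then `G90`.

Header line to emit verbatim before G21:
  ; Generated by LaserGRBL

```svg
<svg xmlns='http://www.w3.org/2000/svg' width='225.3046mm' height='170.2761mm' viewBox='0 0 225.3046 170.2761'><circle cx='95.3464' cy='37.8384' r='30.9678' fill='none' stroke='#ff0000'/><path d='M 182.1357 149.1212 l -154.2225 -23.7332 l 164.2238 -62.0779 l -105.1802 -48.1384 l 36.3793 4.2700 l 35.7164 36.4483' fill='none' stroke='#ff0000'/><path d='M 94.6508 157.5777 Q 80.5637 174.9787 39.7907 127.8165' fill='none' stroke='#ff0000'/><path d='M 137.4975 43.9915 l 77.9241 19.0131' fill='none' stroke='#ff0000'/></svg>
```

1 u = 1 mm; y_m = 170.2761 − y.

[1] `<circle>` circle, #ff0000→cut S901 F1043: (126.3142,132.4377) → (110.8303,159.2566) → (79.8625,159.2566) → (64.3786,132.4377) → (79.8625,105.6188) → (110.8303,105.6188) → (126.3142,132.4377) (closed)

[2] `<path>` open polyline, #ff0000→cut S901 F1043: (182.1357,21.1549) → (27.9132,44.8881) → (192.1370,106.9660) → (86.9568,155.1044) → (123.3361,150.8344) → (159.0525,114.3861)

[3] `<path>` quadratic bezier, #ff0000→cut S901 F1043: (94.6508,12.6984) → (82.2943,8.2714) → (64.0076,18.1918) → (39.7907,42.4596)

[4] `<path>` line segment, #ff0000→cut S901 F1043: (137.4975,126.2846) → (215.4216,107.2715)

; Generated by LaserGRBL
G21
G90
G0 X126.3142 Y132.4377
M3 S901
G01 X110.8303 Y159.2566 F1043
G01 X79.8625 Y159.2566 F1043
G01 X64.3786 Y132.4377 F1043
G01 X79.8625 Y105.6188 F1043
G01 X110.8303 Y105.6188 F1043
G01 X126.3142 Y132.4377 F1043
G0 X182.1357 Y21.1549
M3 S901
G01 X27.9132 Y44.8881 F1043
G01 X192.1370 Y106.9660 F1043
G01 X86.9568 Y155.1044 F1043
G01 X123.3361 Y150.8344 F1043
G01 X159.0525 Y114.3861 F1043
G0 X94.6508 Y12.6984
M3 S901
G01 X82.2943 Y8.2714 F1043
G01 X64.0076 Y18.1918 F1043
G01 X39.7907 Y42.4596 F1043
G0 X137.4975 Y126.2846
M3 S901
G01 X215.4216 Y107.2715 F1043
M5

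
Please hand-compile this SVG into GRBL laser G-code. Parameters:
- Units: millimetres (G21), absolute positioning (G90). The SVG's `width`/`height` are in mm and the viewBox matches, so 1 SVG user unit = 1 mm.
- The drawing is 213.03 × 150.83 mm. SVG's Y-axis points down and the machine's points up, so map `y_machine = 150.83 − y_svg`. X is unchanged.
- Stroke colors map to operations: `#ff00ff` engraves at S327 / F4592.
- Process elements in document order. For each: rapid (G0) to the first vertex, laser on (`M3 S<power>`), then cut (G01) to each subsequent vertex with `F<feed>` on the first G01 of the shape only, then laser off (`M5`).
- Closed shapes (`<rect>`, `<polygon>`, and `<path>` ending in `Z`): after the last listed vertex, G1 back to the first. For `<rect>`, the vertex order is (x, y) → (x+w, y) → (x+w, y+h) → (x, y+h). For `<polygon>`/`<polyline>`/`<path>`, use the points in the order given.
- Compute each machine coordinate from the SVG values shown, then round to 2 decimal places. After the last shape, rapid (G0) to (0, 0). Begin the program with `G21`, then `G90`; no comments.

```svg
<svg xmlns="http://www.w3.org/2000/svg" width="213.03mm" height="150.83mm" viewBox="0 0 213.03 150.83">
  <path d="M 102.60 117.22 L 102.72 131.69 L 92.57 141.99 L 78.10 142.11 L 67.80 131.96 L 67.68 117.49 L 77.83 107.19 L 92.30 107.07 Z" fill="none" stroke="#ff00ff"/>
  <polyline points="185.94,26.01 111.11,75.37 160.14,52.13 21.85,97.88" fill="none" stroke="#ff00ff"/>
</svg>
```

Since the viewBox matches the mm dimensions, user units are millimetres directly. The only transform is the Y-flip y_m = 150.83 − y_svg.

Shape 1 is a regular polygon drawn with `<path>`. Its stroke #ff00ff means engrave at S327, F4592. After flipping Y the toolpath is (102.60,33.61) → (102.72,19.14) → (92.57,8.84) → (78.10,8.72) → (67.80,18.87) → (67.68,33.34) → (77.83,43.64) → (92.30,43.76) → (102.60,33.61), returning to the start.

Shape 2 is a open polyline drawn with `<polyline>`. Its stroke #ff00ff means engrave at S327, F4592. After flipping Y the toolpath is (185.94,124.82) → (111.11,75.46) → (160.14,98.70) → (21.85,52.95).

G21
G90
G0 X102.60 Y33.61
M3 S327
G01 X102.72 Y19.14 F4592
G01 X92.57 Y8.84
G01 X78.10 Y8.72
G01 X67.80 Y18.87
G01 X67.68 Y33.34
G01 X77.83 Y43.64
G01 X92.30 Y43.76
G01 X102.60 Y33.61
M5
G0 X185.94 Y124.82
M3 S327
G01 X111.11 Y75.46 F4592
G01 X160.14 Y98.70
G01 X21.85 Y52.95
M5
G0 X0.00 Y0.00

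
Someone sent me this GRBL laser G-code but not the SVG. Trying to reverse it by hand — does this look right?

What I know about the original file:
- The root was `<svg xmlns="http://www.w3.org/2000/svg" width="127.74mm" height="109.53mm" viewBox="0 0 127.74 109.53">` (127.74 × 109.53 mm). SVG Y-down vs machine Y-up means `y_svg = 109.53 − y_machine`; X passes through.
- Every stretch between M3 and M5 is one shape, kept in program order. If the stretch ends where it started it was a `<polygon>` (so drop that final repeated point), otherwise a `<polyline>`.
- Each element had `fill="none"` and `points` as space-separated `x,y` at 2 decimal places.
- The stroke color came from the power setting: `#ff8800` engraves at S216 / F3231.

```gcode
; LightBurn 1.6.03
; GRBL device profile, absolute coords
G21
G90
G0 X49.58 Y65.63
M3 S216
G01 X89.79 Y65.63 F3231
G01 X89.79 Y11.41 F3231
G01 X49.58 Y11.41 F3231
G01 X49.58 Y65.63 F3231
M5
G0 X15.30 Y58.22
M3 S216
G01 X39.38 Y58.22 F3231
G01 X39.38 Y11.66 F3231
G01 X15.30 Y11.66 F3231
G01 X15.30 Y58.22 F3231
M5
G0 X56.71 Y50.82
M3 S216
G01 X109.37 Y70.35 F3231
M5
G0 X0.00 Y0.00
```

y_svg = 109.53 − y_m. Every run uses S216, so all elements get stroke `#ff8800` (engrave).

[1] closed run; points: 49.58,43.90 89.79,43.90 89.79,98.12 49.58,98.12

[2] closed run; points: 15.30,51.31 39.38,51.31 39.38,97.87 15.30,97.87

[3] open run; points: 56.71,58.71 109.37,39.18

<svg xmlns="http://www.w3.org/2000/svg" width="127.74mm" height="109.53mm" viewBox="0 0 127.74 109.53">
  <polygon points="49.58,43.90 89.79,43.90 89.79,98.12 49.58,98.12" fill="none" stroke="#ff8800"/>
  <polygon points="15.30,51.31 39.38,51.31 39.38,97.87 15.30,97.87" fill="none" stroke="#ff8800"/>
  <polyline points="56.71,58.71 109.37,39.18" fill="none" stroke="#ff8800"/>
</svg>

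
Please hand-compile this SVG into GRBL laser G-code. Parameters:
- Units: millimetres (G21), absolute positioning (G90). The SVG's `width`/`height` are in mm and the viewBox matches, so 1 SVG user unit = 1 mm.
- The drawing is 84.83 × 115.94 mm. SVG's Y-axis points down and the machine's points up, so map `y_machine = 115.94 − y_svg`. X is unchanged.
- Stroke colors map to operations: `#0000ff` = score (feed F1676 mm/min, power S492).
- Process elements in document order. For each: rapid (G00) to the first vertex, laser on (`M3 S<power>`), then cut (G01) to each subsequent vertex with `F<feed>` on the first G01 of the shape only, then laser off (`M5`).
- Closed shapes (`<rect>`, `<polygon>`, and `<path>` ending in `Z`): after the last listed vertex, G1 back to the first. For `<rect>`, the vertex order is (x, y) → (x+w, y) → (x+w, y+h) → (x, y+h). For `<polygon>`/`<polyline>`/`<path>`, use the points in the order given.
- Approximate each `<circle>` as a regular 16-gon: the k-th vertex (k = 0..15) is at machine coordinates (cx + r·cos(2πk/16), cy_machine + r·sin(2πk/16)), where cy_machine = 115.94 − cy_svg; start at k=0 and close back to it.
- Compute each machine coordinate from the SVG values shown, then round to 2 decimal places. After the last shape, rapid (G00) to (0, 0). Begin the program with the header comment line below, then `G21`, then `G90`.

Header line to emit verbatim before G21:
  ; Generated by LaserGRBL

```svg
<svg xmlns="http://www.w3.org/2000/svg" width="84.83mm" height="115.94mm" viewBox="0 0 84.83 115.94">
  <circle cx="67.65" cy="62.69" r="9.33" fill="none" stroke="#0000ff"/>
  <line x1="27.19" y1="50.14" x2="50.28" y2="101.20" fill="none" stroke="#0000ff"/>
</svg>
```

; Generated by LaserGRBL
G21
G90
G00 X76.98 Y53.25
M3 S492
G01 X76.27 Y56.82 F1676
G01 X74.25 Y59.85
G01 X71.22 Y61.87
G01 X67.65 Y62.58
G01 X64.08 Y61.87
G01 X61.05 Y59.85
G01 X59.03 Y56.82
G01 X58.32 Y53.25
G01 X59.03 Y49.68
G01 X61.05 Y46.65
G01 X64.08 Y44.63
G01 X67.65 Y43.92
G01 X71.22 Y44.63
G01 X74.25 Y46.65
G01 X76.27 Y49.68
G01 X76.98 Y53.25
M5
G00 X27.19 Y65.80
M3 S492
G01 X50.28 Y14.74 F1676
M5
G00 X0.00 Y0.00

viewBox `0 0 84.83 115.94` with mm width/height → 1 unit = 1 mm. Flip: y_m = 115.94 − y_svg.

**Shape 1** — `<circle>` circle, stroke `#0000ff` → score (S492, F1676). Machine vertices: (76.98,53.25) → (76.27,56.82) → (74.25,59.85) → (71.22,61.87) → (67.65,62.58) → (64.08,61.87) → (61.05,59.85) → (59.03,56.82) → (58.32,53.25) → (59.03,49.68) → (61.05,46.65) → (64.08,44.63) → (67.65,43.92) → (71.22,44.63) → (74.25,46.65) → (76.27,49.68) → (76.98,53.25). Closed: final G1 returns to the first vertex.

**Shape 2** — `<line>` line segment, stroke `#0000ff` → score (S492, F1676). Machine vertices: (27.19,65.80) → (50.28,14.74). Open path.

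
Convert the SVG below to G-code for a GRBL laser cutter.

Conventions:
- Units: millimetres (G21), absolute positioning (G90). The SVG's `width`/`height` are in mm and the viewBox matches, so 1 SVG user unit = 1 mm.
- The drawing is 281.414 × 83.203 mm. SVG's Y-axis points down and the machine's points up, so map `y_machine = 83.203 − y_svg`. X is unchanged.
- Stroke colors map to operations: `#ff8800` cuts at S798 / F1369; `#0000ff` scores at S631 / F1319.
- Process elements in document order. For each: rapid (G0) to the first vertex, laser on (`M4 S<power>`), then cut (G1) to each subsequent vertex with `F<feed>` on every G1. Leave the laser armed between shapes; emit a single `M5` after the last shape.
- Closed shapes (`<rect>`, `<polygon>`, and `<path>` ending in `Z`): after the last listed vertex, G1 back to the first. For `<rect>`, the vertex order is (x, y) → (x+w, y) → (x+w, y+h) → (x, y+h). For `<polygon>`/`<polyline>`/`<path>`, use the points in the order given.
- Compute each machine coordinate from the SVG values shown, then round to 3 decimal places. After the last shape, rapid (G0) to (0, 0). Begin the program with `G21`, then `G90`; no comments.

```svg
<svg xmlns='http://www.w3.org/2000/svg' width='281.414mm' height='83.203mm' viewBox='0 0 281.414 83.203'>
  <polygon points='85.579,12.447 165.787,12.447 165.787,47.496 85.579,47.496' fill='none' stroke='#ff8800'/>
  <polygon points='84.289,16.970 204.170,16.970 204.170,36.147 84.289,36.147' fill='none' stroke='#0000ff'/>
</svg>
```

G21
G90
G0 X85.579 Y70.756
M4 S798
G1 X165.787 Y70.756 F1369
G1 X165.787 Y35.707 F1369
G1 X85.579 Y35.707 F1369
G1 X85.579 Y70.756 F1369
G0 X84.289 Y66.233
M4 S631
G1 X204.170 Y66.233 F1319
G1 X204.170 Y47.056 F1319
G1 X84.289 Y47.056 F1319
G1 X84.289 Y66.233 F1319
M5
G0 X0.000 Y0.000

viewBox `0 0 281.414 83.203` with mm width/height → 1 unit = 1 mm. Flip: y_m = 83.203 − y_svg.

**Shape 1** — `<polygon>` rectangle, stroke `#ff8800` → cut (S798, F1369). Machine vertices: (85.579,70.756) → (165.787,70.756) → (165.787,35.707) → (85.579,35.707) → (85.579,70.756). Closed: final G1 returns to the first vertex.

**Shape 2** — `<polygon>` rectangle, stroke `#0000ff` → score (S631, F1319). Machine vertices: (84.289,66.233) → (204.170,66.233) → (204.170,47.056) → (84.289,47.056) → (84.289,66.233). Closed: final G1 returns to the first vertex.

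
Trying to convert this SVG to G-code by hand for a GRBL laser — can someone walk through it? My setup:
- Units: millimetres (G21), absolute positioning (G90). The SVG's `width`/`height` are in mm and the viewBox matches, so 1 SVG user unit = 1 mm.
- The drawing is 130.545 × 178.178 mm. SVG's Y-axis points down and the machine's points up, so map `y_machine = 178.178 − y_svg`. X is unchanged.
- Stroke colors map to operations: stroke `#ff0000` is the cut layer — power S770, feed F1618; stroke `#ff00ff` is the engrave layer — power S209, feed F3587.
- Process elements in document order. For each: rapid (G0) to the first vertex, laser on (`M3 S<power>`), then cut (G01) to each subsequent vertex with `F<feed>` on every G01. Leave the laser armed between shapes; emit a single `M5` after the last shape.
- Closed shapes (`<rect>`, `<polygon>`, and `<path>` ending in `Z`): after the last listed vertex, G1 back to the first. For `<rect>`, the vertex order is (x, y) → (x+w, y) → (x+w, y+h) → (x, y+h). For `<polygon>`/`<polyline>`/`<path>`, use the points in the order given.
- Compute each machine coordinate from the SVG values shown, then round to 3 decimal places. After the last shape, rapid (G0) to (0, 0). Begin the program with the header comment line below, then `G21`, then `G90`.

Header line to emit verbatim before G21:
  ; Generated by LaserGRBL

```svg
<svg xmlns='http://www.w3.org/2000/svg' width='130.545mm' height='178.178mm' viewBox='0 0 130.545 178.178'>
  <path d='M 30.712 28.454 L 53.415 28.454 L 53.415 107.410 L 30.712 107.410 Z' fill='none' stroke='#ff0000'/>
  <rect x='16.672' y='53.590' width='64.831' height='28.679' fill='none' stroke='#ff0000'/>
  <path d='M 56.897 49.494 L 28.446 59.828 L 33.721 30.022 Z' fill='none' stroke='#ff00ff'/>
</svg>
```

1 u = 1 mm; y_m = 178.178 − y.

[1] `<path>` rectangle, #ff0000→cut S770 F1618: (30.712,149.724) → (53.415,149.724) → (53.415,70.768) → (30.712,70.768) → (30.712,149.724) (closed)

[2] `<rect>` rectangle, #ff0000→cut S770 F1618: (16.672,124.588) → (81.503,124.588) → (81.503,95.909) → (16.672,95.909) → (16.672,124.588) (closed)

[3] `<path>` regular polygon, #ff00ff→engrave S209 F3587: (56.897,128.684) → (28.446,118.350) → (33.721,148.156) → (56.897,128.684) (closed)

; Generated by LaserGRBL
G21
G90
G0 X30.712 Y149.724
M3 S770
G01 X53.415 Y149.724 F1618
G01 X53.415 Y70.768 F1618
G01 X30.712 Y70.768 F1618
G01 X30.712 Y149.724 F1618
G0 X16.672 Y124.588
M3 S770
G01 X81.503 Y124.588 F1618
G01 X81.503 Y95.909 F1618
G01 X16.672 Y95.909 F1618
G01 X16.672 Y124.588 F1618
G0 X56.897 Y128.684
M3 S209
G01 X28.446 Y118.350 F3587
G01 X33.721 Y148.156 F3587
G01 X56.897 Y128.684 F3587
M5
G0 X0.000 Y0.000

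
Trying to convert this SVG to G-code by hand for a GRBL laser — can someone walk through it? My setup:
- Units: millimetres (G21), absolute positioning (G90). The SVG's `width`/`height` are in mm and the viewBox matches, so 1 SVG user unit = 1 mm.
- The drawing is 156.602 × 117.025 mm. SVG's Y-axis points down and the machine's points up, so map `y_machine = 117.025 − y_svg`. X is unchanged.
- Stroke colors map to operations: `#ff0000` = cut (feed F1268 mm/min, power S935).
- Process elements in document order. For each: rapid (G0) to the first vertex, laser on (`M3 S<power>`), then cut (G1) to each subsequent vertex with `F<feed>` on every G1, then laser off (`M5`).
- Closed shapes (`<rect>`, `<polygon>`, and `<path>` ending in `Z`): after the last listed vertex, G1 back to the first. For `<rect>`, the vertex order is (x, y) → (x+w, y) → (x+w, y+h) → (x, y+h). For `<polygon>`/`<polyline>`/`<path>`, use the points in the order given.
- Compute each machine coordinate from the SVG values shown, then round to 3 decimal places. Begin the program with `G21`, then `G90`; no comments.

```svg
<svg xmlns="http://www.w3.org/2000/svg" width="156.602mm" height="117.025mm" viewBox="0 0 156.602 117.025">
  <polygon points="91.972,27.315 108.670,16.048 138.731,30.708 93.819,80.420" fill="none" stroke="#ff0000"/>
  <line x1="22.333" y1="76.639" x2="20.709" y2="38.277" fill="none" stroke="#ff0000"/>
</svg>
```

viewBox `0 0 156.602 117.025` with mm width/height → 1 unit = 1 mm. Flip: y_m = 117.025 − y_svg.

**Shape 1** — `<polygon>` closed polygon, stroke `#ff0000` → cut (S935, F1268). Machine vertices: (91.972,89.710) → (108.670,100.977) → (138.731,86.317) → (93.819,36.605) → (91.972,89.710). Closed: final G1 returns to the first vertex.

**Shape 2** — `<line>` line segment, stroke `#ff0000` → cut (S935, F1268). Machine vertices: (22.333,40.386) → (20.709,78.748). Open path.

G21
G90
G0 X91.972 Y89.710
M3 S935
G1 X108.670 Y100.977 F1268
G1 X138.731 Y86.317 F1268
G1 X93.819 Y36.605 F1268
G1 X91.972 Y89.710 F1268
M5
G0 X22.333 Y40.386
M3 S935
G1 X20.709 Y78.748 F1268
M5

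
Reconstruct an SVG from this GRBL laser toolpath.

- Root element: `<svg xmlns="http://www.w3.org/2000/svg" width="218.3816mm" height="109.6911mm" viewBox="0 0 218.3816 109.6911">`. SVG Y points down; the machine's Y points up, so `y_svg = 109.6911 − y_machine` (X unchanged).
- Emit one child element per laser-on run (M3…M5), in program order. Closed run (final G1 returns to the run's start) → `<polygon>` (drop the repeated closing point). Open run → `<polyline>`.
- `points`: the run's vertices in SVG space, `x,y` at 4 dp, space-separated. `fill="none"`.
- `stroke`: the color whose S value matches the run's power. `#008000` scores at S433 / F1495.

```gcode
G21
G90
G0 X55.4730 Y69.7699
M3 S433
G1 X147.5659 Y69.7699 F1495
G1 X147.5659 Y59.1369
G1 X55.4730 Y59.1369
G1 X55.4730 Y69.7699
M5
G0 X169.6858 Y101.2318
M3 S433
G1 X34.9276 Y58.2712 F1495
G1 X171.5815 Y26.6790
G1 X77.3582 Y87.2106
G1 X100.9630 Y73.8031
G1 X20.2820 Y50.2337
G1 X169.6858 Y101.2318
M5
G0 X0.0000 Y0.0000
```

y_svg = 109.6911 − y_m. Every run uses S433, so all elements get stroke `#008000` (score).

[1] closed run; points: 55.4730,39.9212 147.5659,39.9212 147.5659,50.5542 55.4730,50.5542

[2] closed run; points: 169.6858,8.4593 34.9276,51.4199 171.5815,83.0121 77.3582,22.4805 100.9630,35.8880 20.2820,59.4574

<svg xmlns="http://www.w3.org/2000/svg" width="218.3816mm" height="109.6911mm" viewBox="0 0 218.3816 109.6911">
  <polygon points="55.4730,39.9212 147.5659,39.9212 147.5659,50.5542 55.4730,50.5542" fill="none" stroke="#008000"/>
  <polygon points="169.6858,8.4593 34.9276,51.4199 171.5815,83.0121 77.3582,22.4805 100.9630,35.8880 20.2820,59.4574" fill="none" stroke="#008000"/>
</svg>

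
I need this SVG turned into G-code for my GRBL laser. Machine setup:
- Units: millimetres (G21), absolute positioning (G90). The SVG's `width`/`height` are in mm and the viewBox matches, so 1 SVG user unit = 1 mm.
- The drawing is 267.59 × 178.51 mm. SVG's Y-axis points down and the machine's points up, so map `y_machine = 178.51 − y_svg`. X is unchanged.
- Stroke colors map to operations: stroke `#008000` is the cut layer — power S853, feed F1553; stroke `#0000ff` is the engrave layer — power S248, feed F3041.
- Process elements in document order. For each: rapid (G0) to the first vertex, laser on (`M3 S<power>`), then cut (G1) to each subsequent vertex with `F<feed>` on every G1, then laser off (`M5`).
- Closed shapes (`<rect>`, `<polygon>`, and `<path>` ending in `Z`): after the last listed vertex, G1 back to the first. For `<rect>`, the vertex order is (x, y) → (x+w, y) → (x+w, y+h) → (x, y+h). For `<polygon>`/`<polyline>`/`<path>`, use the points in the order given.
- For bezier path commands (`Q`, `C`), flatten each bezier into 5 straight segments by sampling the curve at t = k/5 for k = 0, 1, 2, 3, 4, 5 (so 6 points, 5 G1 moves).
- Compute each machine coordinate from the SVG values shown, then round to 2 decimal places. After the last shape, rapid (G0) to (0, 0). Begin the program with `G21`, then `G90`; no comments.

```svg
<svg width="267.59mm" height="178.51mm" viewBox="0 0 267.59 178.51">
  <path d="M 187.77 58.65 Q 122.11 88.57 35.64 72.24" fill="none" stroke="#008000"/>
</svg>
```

1 u = 1 mm; y_m = 178.51 − y.

[1] `<path>` quadratic bezier, #008000→cut S853 F1553: (187.77,119.86) → (160.67,109.74) → (131.91,103.32) → (101.49,100.61) → (69.40,101.59) → (35.64,106.27)

G21
G90
G0 X187.77 Y119.86
M3 S853
G1 X160.67 Y109.74 F1553
G1 X131.91 Y103.32 F1553
G1 X101.49 Y100.61 F1553
G1 X69.40 Y101.59 F1553
G1 X35.64 Y106.27 F1553
M5
G0 X0.00 Y0.00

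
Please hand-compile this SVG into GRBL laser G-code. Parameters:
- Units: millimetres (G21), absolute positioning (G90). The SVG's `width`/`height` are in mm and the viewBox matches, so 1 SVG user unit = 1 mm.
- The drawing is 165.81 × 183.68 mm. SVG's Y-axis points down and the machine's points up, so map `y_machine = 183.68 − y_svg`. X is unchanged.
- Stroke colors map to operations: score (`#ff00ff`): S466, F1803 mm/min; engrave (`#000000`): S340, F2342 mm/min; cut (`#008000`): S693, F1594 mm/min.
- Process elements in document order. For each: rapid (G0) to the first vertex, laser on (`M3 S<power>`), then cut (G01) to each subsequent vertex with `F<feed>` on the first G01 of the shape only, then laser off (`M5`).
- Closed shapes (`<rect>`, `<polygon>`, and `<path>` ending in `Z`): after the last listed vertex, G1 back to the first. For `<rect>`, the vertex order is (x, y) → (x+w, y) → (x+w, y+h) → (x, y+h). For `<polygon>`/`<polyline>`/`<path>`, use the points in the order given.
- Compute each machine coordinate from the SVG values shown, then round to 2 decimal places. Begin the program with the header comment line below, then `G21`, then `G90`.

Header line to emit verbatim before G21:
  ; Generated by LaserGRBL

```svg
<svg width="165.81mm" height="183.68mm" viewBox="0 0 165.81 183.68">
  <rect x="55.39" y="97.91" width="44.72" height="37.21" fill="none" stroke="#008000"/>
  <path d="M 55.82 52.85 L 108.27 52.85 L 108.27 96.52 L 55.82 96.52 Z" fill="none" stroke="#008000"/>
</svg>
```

; Generated by LaserGRBL
G21
G90
G0 X55.39 Y85.77
M3 S693
G01 X100.11 Y85.77 F1594
G01 X100.11 Y48.56
G01 X55.39 Y48.56
G01 X55.39 Y85.77
M5
G0 X55.82 Y130.83
M3 S693
G01 X108.27 Y130.83 F1594
G01 X108.27 Y87.16
G01 X55.82 Y87.16
G01 X55.82 Y130.83
M5

1 u = 1 mm; y_m = 183.68 − y.

[1] `<rect>` rectangle, #008000→cut S693 F1594: (55.39,85.77) → (100.11,85.77) → (100.11,48.56) → (55.39,48.56) → (55.39,85.77) (closed)

[2] `<path>` rectangle, #008000→cut S693 F1594: (55.82,130.83) → (108.27,130.83) → (108.27,87.16) → (55.82,87.16) → (55.82,130.83) (closed)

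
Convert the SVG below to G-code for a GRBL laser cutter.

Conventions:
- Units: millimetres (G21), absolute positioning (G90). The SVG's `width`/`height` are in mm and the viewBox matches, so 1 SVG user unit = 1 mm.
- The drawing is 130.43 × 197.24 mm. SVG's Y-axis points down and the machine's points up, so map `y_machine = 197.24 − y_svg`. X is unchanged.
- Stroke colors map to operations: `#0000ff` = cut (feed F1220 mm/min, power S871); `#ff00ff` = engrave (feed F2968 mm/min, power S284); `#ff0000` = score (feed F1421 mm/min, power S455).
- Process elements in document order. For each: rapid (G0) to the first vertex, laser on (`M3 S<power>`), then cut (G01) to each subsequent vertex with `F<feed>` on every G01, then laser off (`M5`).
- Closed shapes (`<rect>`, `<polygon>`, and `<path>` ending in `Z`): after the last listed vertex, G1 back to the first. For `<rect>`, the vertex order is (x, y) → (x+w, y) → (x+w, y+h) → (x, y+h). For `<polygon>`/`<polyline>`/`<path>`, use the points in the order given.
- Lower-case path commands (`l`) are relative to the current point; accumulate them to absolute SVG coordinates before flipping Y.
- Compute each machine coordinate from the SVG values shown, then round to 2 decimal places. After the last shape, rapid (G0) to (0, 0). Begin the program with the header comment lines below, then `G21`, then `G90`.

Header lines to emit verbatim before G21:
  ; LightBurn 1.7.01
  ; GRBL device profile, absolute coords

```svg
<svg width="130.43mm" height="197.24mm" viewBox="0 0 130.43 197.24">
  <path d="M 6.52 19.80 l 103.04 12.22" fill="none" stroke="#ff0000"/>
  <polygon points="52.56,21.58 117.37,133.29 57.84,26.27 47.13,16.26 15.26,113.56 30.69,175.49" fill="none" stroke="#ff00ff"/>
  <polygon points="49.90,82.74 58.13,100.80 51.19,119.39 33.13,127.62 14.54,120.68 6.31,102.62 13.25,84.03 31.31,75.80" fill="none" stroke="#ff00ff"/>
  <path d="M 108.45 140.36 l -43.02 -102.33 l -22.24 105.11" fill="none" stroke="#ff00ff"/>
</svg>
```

; LightBurn 1.7.01
; GRBL device profile, absolute coords
G21
G90
G0 X6.52 Y177.44
M3 S455
G01 X109.56 Y165.22 F1421
M5
G0 X52.56 Y175.66
M3 S284
G01 X117.37 Y63.95 F2968
G01 X57.84 Y170.97 F2968
G01 X47.13 Y180.98 F2968
G01 X15.26 Y83.68 F2968
G01 X30.69 Y21.75 F2968
G01 X52.56 Y175.66 F2968
M5
G0 X49.90 Y114.50
M3 S284
G01 X58.13 Y96.44 F2968
G01 X51.19 Y77.85 F2968
G01 X33.13 Y69.62 F2968
G01 X14.54 Y76.56 F2968
G01 X6.31 Y94.62 F2968
G01 X13.25 Y113.21 F2968
G01 X31.31 Y121.44 F2968
G01 X49.90 Y114.50 F2968
M5
G0 X108.45 Y56.88
M3 S284
G01 X65.43 Y159.21 F2968
G01 X43.19 Y54.10 F2968
M5
G0 X0.00 Y0.00

Since the viewBox matches the mm dimensions, user units are millimetres directly. The only transform is the Y-flip y_m = 197.24 − y_svg.

Shape 1 is a line segment drawn with `<path>`. Its stroke #ff0000 means score at S455, F1421. After flipping Y the toolpath is (6.52,177.44) → (109.56,165.22).

Shape 2 is a closed polygon drawn with `<polygon>`. Its stroke #ff00ff means engrave at S284, F2968. After flipping Y the toolpath is (52.56,175.66) → (117.37,63.95) → (57.84,170.97) → (47.13,180.98) → (15.26,83.68) → (30.69,21.75) → (52.56,175.66), returning to the start.

Shape 3 is a regular polygon drawn with `<polygon>`. Its stroke #ff00ff means engrave at S284, F2968. After flipping Y the toolpath is (49.90,114.50) → (58.13,96.44) → (51.19,77.85) → (33.13,69.62) → (14.54,76.56) → (6.31,94.62) → (13.25,113.21) → (31.31,121.44) → (49.90,114.50), returning to the start.

Shape 4 is a open polyline drawn with `<path>`. Its stroke #ff00ff means engrave at S284, F2968. After flipping Y the toolpath is (108.45,56.88) → (65.43,159.21) → (43.19,54.10).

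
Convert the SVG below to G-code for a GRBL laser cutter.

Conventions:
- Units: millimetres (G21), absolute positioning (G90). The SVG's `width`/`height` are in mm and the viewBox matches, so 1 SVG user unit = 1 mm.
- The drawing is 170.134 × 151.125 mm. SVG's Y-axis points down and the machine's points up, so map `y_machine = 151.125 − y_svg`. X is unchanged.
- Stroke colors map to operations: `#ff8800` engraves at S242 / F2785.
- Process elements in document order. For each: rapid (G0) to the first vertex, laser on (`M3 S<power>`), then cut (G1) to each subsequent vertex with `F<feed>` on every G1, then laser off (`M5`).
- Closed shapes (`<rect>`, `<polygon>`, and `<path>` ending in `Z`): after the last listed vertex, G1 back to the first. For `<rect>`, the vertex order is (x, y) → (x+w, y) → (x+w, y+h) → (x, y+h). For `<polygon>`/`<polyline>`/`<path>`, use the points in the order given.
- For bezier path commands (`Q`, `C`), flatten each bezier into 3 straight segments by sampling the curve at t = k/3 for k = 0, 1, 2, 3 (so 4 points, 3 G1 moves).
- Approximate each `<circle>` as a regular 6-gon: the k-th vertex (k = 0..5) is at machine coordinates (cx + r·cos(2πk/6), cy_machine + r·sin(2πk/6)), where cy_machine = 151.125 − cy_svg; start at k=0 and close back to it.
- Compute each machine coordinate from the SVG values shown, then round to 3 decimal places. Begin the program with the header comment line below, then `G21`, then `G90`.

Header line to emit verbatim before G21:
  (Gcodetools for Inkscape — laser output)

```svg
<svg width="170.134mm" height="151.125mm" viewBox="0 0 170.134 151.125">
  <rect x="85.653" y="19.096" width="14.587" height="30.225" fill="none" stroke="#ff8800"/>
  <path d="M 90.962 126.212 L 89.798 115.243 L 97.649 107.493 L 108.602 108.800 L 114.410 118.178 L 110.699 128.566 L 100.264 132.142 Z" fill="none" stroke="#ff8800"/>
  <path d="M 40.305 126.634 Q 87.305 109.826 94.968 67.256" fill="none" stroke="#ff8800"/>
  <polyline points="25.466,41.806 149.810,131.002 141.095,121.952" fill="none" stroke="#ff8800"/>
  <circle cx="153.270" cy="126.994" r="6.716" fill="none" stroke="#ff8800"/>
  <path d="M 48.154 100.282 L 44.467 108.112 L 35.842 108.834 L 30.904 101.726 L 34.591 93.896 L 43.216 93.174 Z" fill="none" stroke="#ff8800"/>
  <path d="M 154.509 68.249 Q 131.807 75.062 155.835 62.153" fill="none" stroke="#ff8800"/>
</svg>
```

(Gcodetools for Inkscape — laser output)
G21
G90
G0 X85.653 Y132.029
M3 S242
G1 X100.240 Y132.029 F2785
G1 X100.240 Y101.804 F2785
G1 X85.653 Y101.804 F2785
G1 X85.653 Y132.029 F2785
M5
G0 X90.962 Y24.913
M3 S242
G1 X89.798 Y35.882 F2785
G1 X97.649 Y43.632 F2785
G1 X108.602 Y42.325 F2785
G1 X114.410 Y32.947 F2785
G1 X110.699 Y22.559 F2785
G1 X100.264 Y18.983 F2785
G1 X90.962 Y24.913 F2785
M5
G0 X40.305 Y24.491
M3 S242
G1 X67.268 Y38.559 F2785
G1 X85.489 Y58.351 F2785
G1 X94.968 Y83.869 F2785
M5
G0 X25.466 Y109.319
M3 S242
G1 X149.810 Y20.123 F2785
G1 X141.095 Y29.173 F2785
M5
G0 X159.986 Y24.131
M3 S242
G1 X156.628 Y29.947 F2785
G1 X149.912 Y29.947 F2785
G1 X146.554 Y24.131 F2785
G1 X149.912 Y18.315 F2785
G1 X156.628 Y18.315 F2785
G1 X159.986 Y24.131 F2785
M5
G0 X48.154 Y50.843
M3 S242
G1 X44.467 Y43.013 F2785
G1 X35.842 Y42.291 F2785
G1 X30.904 Y49.399 F2785
G1 X34.591 Y57.229 F2785
G1 X43.216 Y57.951 F2785
G1 X48.154 Y50.843 F2785
M5
G0 X154.509 Y82.876
M3 S242
G1 X144.567 Y80.525 F2785
G1 X145.009 Y82.557 F2785
G1 X155.835 Y88.972 F2785
M5

1 u = 1 mm; y_m = 151.125 − y.

[1] `<rect>` rectangle, #ff8800→engrave S242 F2785: (85.653,132.029) → (100.240,132.029) → (100.240,101.804) → (85.653,101.804) → (85.653,132.029) (closed)

[2] `<path>` regular polygon, #ff8800→engrave S242 F2785: (90.962,24.913) → (89.798,35.882) → (97.649,43.632) → (108.602,42.325) → (114.410,32.947) → (110.699,22.559) → (100.264,18.983) → (90.962,24.913) (closed)

[3] `<path>` quadratic bezier, #ff8800→engrave S242 F2785: (40.305,24.491) → (67.268,38.559) → (85.489,58.351) → (94.968,83.869)

[4] `<polyline>` open polyline, #ff8800→engrave S242 F2785: (25.466,109.319) → (149.810,20.123) → (141.095,29.173)

[5] `<circle>` circle, #ff8800→engrave S242 F2785: (159.986,24.131) → (156.628,29.947) → (149.912,29.947) → (146.554,24.131) → (149.912,18.315) → (156.628,18.315) → (159.986,24.131) (closed)

[6] `<path>` regular polygon, #ff8800→engrave S242 F2785: (48.154,50.843) → (44.467,43.013) → (35.842,42.291) → (30.904,49.399) → (34.591,57.229) → (43.216,57.951) → (48.154,50.843) (closed)

[7] `<path>` quadratic bezier, #ff8800→engrave S242 F2785: (154.509,82.876) → (144.567,80.525) → (145.009,82.557) → (155.835,88.972)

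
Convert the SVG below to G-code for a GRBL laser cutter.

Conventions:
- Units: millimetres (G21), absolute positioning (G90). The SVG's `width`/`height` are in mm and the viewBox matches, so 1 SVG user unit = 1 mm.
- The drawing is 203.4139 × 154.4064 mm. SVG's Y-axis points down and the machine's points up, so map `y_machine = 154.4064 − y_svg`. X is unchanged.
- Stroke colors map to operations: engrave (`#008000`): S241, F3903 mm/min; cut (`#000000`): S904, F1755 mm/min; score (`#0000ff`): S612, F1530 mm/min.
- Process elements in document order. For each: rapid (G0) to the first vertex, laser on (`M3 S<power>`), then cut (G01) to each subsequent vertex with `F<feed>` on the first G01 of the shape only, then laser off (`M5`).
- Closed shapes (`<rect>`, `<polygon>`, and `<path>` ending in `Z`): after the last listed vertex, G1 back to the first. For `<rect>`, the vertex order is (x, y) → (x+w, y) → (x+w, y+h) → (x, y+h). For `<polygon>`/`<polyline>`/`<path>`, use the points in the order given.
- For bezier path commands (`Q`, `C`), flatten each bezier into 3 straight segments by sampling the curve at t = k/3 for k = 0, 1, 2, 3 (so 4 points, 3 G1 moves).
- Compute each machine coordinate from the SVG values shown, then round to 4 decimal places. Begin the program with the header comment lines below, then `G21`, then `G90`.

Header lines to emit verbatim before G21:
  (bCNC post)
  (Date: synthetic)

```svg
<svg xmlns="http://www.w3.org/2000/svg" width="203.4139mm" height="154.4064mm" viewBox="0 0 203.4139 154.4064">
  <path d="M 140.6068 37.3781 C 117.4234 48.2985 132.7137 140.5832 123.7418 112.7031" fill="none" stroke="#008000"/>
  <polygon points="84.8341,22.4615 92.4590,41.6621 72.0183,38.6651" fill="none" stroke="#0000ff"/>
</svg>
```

1 u = 1 mm; y_m = 154.4064 − y.

[1] `<path>` cubic bezier, #008000→engrave S241 F3903: (140.6068,117.0283) → (127.9244,86.4505) → (126.9499,46.4141) → (123.7418,41.7033)

[2] `<polygon>` regular polygon, #0000ff→score S612 F1530: (84.8341,131.9449) → (92.4590,112.7443) → (72.0183,115.7413) → (84.8341,131.9449) (closed)

(bCNC post)
(Date: synthetic)
G21
G90
G0 X140.6068 Y117.0283
M3 S241
G01 X127.9244 Y86.4505 F3903
G01 X126.9499 Y46.4141
G01 X123.7418 Y41.7033
M5
G0 X84.8341 Y131.9449
M3 S612
G01 X92.4590 Y112.7443 F1530
G01 X72.0183 Y115.7413
G01 X84.8341 Y131.9449
M5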